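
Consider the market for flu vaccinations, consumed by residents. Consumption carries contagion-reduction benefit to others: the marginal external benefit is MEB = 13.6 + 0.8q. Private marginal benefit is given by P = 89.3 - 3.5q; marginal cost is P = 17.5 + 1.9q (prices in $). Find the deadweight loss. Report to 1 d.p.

Market equilibrium (private): 17.5 + 1.9q = 89.3 - 3.5q → q_m = 13.2963.
Social marginal benefit = demand + MEB = 102.9 - 2.7q.
Set SMB = MC: 102.9 - 2.7q = 17.5 + 1.9q → q* = 18.5652.
The welfare-loss triangle has base |q_m − q*| and height MEB(q_m) (the vertical gap between SMB and MC is zero at q* and MEB at q_m).
DWL = ½ × 5.2689 × 24.2370 = 63.8512.

DWL = $63.9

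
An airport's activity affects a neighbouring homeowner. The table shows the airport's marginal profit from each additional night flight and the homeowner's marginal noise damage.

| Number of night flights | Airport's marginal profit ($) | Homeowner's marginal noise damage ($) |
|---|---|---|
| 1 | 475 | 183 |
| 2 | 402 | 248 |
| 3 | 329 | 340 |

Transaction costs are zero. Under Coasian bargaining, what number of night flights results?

Bargaining reaches the level where marginal profit last exceeds marginal noise damage.
That holds through level 2 (402 ≥ 248) but not at 3 (329 < 340).

2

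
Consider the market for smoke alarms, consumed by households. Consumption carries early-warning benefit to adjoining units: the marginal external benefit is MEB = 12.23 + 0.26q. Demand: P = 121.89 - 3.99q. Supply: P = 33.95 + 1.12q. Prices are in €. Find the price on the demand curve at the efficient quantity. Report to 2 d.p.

Social marginal benefit = demand + MEB = 134.12 - 3.73q.
Set SMB = MC: 134.12 - 3.73q = 33.95 + 1.12q → q* = 20.6536.
Consumer price on the demand curve at q*: 121.89 − 3.99×20.6536 = 39.4821.

P = €39.48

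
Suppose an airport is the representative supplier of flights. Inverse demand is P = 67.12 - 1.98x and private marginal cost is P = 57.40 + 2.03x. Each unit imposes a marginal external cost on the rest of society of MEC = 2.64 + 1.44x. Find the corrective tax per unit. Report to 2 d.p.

tax = 4.51 per unit

Social marginal cost = private MC + MEC = 60.04 + 3.47x.
Set SMC = demand: 60.04 + 3.47x = 67.12 - 1.98x → x* = 1.2991.
The Pigouvian tax equals MEC at x*: 2.64 + 1.44×1.2991 = 4.5107.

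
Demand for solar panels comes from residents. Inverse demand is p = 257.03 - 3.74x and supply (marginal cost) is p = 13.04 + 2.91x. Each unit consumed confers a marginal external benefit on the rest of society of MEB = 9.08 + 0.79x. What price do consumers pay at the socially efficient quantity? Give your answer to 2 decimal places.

P = 95.51

Social marginal benefit = demand + MEB = 266.11 - 2.95x.
Set SMB = MC: 266.11 - 2.95x = 13.04 + 2.91x → x* = 43.1860.
Consumer price on the demand curve at x*: 257.03 − 3.74×43.1860 = 95.5144.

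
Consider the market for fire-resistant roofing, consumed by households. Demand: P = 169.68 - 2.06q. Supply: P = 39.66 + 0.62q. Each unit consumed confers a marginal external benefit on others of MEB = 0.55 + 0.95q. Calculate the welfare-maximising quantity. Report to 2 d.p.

Social marginal benefit = demand + MEB = 170.23 - 1.11q.
Set SMB = MC: 170.23 - 1.11q = 39.66 + 0.62q → q* = 75.4740.

q* = 75.47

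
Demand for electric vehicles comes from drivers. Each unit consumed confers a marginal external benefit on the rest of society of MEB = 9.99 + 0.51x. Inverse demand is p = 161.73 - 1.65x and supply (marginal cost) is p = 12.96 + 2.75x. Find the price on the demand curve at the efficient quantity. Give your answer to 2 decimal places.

Social marginal benefit = demand + MEB = 171.72 - 1.14x.
Set SMB = MC: 171.72 - 1.14x = 12.96 + 2.75x → x* = 40.8123.
Consumer price on the demand curve at x*: 161.73 − 1.65×40.8123 = 94.3897.

P = 94.39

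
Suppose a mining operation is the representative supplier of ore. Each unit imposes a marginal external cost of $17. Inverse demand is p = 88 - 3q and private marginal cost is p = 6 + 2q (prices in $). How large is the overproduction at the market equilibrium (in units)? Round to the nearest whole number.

Market equilibrium (private): 6 + 2q = 88 - 3q → q_m = 16.4000.
Social marginal cost = private MC + MEC = 23 + 2q.
Set SMC = demand: 23 + 2q = 88 - 3q → q* = 13.0000.
Gap = |16.4000 − 13.0000| = 3.4000.

3 units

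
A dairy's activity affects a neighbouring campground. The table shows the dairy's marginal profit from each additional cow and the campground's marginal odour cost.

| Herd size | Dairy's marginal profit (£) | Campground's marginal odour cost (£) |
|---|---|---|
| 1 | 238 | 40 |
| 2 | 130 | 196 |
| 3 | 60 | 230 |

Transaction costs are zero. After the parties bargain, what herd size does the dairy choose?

Bargaining reaches the level where marginal profit last exceeds marginal odour cost.
That holds through level 1 (238 ≥ 40) but not at 2 (130 < 196).

1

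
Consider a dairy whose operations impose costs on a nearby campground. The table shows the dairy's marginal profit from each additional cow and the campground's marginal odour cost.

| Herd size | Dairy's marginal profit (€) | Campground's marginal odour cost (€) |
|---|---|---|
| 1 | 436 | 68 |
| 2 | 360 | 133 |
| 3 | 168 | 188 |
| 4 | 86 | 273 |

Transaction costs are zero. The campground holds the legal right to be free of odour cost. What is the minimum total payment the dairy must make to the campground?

€201

Efficient level: marginal profit ≥ marginal odour cost through level 2, so k* = 2.
With the campground holding the right, the dairy must at least compensate total damage at k*: 68 + 133 = 201.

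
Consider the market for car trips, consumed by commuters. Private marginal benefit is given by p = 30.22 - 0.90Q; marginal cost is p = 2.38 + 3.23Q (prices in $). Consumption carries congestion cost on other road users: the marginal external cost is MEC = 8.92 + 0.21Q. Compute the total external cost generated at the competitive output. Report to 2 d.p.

$64.90

Market equilibrium (private): 2.38 + 3.23Q = 30.22 - 0.90Q → Q_m = 6.7409.
Total external cost = ∫₀^{Q_m} (8.92 + 0.21Q) dQ = 8.92×6.7409 + ½×0.21×6.7409² = 64.9000.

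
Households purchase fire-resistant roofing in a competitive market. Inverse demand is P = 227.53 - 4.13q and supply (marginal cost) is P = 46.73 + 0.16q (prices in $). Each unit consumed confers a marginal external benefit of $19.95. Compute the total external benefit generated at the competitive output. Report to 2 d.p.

Market equilibrium (private): 46.73 + 0.16q = 227.53 - 4.13q → q_m = 42.1445.
Total external benefit = MEB × q_m = 19.95 × 42.1445 = 840.7828.

$840.78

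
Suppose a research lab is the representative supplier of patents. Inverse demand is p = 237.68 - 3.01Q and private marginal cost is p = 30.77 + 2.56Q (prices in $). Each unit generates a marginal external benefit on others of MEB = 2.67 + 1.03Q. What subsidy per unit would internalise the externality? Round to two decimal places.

subsidy = $50.22 per unit

Social marginal cost = private MC − MEB = 28.10 + 1.53Q.
Set SMC = demand: 28.10 + 1.53Q = 237.68 - 3.01Q → Q* = 46.1630.
The Pigouvian subsidy equals MEB at Q*: 2.67 + 1.03×46.1630 = 50.2179.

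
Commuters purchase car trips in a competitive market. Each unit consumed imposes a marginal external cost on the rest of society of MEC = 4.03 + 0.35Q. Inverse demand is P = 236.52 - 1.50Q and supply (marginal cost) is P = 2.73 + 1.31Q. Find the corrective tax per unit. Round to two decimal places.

Social marginal benefit = demand − MEC = 232.49 - 1.85Q.
Set SMB = MC: 232.49 - 1.85Q = 2.73 + 1.31Q → Q* = 72.7089.
The Pigouvian tax equals MEC at Q*: 4.03 + 0.35×72.7089 = 29.4781.

tax = 29.48 per unit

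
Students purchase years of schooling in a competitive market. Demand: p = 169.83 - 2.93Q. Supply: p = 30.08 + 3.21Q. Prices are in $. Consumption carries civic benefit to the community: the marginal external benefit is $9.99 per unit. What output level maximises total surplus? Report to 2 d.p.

Q* = 24.39

Social marginal benefit = demand + MEB = 179.82 - 2.93Q.
Set SMB = MC: 179.82 - 2.93Q = 30.08 + 3.21Q → Q* = 24.3876.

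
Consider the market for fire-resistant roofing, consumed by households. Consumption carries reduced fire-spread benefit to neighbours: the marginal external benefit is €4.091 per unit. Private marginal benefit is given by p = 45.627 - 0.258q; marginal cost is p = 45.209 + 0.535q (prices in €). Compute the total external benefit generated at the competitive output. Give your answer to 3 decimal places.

Market equilibrium (private): 45.209 + 0.535q = 45.627 - 0.258q → q_m = 0.5271.
Total external benefit = MEB × q_m = 4.091 × 0.5271 = 2.1564.

€2.156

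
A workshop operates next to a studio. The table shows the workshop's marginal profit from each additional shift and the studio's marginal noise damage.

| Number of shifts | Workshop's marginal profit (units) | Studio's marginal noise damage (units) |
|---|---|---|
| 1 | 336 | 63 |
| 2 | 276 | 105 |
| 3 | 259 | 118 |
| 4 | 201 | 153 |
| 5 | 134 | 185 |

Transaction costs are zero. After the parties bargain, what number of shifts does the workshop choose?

4

Bargaining reaches the level where marginal profit last exceeds marginal noise damage.
That holds through level 4 (201 ≥ 153) but not at 5 (134 < 185).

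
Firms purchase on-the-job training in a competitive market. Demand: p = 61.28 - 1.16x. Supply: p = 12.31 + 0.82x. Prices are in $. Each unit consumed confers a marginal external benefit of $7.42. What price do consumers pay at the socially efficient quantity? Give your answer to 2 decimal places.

P = $28.24

Social marginal benefit = demand + MEB = 68.70 - 1.16x.
Set SMB = MC: 68.70 - 1.16x = 12.31 + 0.82x → x* = 28.4798.
Consumer price on the demand curve at x*: 61.28 − 1.16×28.4798 = 28.2434.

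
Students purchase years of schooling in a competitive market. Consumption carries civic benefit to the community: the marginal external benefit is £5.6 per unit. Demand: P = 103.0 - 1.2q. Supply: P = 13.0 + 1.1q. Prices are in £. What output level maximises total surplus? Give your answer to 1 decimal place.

Social marginal benefit = demand + MEB = 108.6 - 1.2q.
Set SMB = MC: 108.6 - 1.2q = 13.0 + 1.1q → q* = 41.5652.

q* = 41.6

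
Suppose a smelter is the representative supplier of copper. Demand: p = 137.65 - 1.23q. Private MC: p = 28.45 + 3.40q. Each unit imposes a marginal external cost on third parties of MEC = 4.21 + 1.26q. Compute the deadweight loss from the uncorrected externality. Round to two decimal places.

Market equilibrium (private): 28.45 + 3.40q = 137.65 - 1.23q → q_m = 23.5853.
Social marginal cost = private MC + MEC = 32.66 + 4.66q.
Set SMC = demand: 32.66 + 4.66q = 137.65 - 1.23q → q* = 17.8251.
The loss is the area between SMC and demand from q* to q_m; with linear curves that's a triangle of height MEC(q_m).
DWL = ½ × 5.7602 × 33.9275 = 97.7146.

DWL = 97.71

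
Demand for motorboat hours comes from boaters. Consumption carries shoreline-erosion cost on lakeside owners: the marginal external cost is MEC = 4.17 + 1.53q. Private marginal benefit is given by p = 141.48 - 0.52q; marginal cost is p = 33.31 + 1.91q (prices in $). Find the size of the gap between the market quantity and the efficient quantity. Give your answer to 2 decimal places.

18.25 units

Market equilibrium (private): 33.31 + 1.91q = 141.48 - 0.52q → q_m = 44.5144.
Social marginal benefit = demand − MEC = 137.31 - 2.05q.
Set SMB = MC: 137.31 - 2.05q = 33.31 + 1.91q → q* = 26.2626.
Gap = |44.5144 − 26.2626| = 18.2518.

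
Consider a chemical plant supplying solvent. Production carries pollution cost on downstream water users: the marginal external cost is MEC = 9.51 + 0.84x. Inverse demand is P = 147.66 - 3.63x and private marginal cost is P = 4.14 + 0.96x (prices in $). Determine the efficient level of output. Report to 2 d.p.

Social marginal cost = private MC + MEC = 13.65 + 1.80x.
Set SMC = demand: 13.65 + 1.80x = 147.66 - 3.63x → x* = 24.6796.

x* = 24.68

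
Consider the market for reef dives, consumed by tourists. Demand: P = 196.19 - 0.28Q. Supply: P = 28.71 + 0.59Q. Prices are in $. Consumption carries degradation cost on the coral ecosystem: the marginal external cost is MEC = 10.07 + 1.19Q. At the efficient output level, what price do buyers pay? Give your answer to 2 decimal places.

Social marginal benefit = demand − MEC = 186.12 - 1.47Q.
Set SMB = MC: 186.12 - 1.47Q = 28.71 + 0.59Q → Q* = 76.4126.
Consumer price on the demand curve at Q*: 196.19 − 0.28×76.4126 = 174.7945.

P = $174.79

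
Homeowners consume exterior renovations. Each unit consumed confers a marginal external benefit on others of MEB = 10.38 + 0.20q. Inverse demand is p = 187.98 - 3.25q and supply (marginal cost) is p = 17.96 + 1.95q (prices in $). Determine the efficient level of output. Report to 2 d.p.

Social marginal benefit = demand + MEB = 198.36 - 3.05q.
Set SMB = MC: 198.36 - 3.05q = 17.96 + 1.95q → q* = 36.0800.

q* = 36.08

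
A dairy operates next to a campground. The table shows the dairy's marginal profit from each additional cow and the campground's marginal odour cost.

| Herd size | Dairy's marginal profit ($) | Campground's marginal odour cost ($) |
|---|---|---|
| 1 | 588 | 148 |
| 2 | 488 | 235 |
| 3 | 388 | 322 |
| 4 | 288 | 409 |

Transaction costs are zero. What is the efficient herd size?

Bargaining reaches the level where marginal profit last exceeds marginal odour cost.
That holds through level 3 (388 ≥ 322) but not at 4 (288 < 409).

3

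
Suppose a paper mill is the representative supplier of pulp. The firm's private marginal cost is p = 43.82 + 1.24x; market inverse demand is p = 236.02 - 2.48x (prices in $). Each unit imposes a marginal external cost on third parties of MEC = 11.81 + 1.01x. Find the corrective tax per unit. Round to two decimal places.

tax = $50.33 per unit

Social marginal cost = private MC + MEC = 55.63 + 2.25x.
Set SMC = demand: 55.63 + 2.25x = 236.02 - 2.48x → x* = 38.1374.
The Pigouvian tax equals MEC at x*: 11.81 + 1.01×38.1374 = 50.3288.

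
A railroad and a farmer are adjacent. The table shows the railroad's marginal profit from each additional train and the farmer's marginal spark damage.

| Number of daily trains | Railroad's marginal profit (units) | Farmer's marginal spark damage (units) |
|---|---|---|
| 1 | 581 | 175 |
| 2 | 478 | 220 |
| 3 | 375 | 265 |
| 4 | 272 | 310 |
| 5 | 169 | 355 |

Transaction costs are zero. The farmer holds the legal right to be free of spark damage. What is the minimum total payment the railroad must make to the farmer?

660

Efficient level: marginal profit ≥ marginal spark damage through level 3, so k* = 3.
With the farmer holding the right, the railroad must at least compensate total damage at k*: 175 + 220 + 265 = 660.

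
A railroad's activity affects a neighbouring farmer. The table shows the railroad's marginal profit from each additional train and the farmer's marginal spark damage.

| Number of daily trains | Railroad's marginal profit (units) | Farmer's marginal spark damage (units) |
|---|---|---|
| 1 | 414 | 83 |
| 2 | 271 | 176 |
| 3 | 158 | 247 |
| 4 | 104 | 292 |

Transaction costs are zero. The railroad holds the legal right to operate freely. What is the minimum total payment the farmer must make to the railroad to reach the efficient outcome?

262

Left alone the railroad would choose level 4 (marginal profit stays positive).
Efficient level: k* = 2 (marginal profit ≥ marginal spark damage through 2).
The farmer must at least cover the railroad's forgone profit from cutting 4→2: 158 + 104 = 262.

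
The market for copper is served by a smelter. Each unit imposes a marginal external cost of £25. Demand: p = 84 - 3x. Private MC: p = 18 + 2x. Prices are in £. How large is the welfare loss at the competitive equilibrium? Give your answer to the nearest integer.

Market equilibrium (private): 18 + 2x = 84 - 3x → x_m = 13.2000.
Social marginal cost = private MC + MEC = 43 + 2x.
Set SMC = demand: 43 + 2x = 84 - 3x → x* = 8.2000.
Between x* and x_m the wedge SMC − demand runs linearly from 0 to MEC(x_m), so the loss is a triangle.
DWL = ½ × 5.0000 × 25.0000 = 62.5000.

DWL = £63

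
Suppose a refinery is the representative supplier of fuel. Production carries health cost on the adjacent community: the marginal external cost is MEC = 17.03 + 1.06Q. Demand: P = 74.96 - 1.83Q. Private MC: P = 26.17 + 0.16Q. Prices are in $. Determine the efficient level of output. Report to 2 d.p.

Social marginal cost = private MC + MEC = 43.20 + 1.22Q.
Set SMC = demand: 43.20 + 1.22Q = 74.96 - 1.83Q → Q* = 10.4131.

Q* = 10.41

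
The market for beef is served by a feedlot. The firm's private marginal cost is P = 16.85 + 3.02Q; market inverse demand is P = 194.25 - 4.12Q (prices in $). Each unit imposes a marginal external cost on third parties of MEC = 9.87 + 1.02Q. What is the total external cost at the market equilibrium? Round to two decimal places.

Market equilibrium (private): 16.85 + 3.02Q = 194.25 - 4.12Q → Q_m = 24.8459.
Total external cost = ∫₀^{Q_m} (9.87 + 1.02Q) dQ = 9.87×24.8459 + ½×1.02×24.8459² = 560.0616.

$560.06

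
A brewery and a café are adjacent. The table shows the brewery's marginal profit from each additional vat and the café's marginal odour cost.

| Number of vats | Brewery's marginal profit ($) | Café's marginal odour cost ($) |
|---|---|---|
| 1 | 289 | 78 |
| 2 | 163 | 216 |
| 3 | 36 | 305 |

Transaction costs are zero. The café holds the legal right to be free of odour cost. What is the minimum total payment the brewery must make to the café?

Efficient level: marginal profit ≥ marginal odour cost through level 1, so k* = 1.
With the café holding the right, the brewery must at least compensate total damage at k*: 78 = 78.

$78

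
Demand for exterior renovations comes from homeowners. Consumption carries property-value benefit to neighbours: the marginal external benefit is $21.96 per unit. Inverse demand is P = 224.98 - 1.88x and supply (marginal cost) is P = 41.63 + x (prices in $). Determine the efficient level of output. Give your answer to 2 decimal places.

x* = 71.29

Social marginal benefit = demand + MEB = 246.94 - 1.88x.
Set SMB = MC: 246.94 - 1.88x = 41.63 + x → x* = 71.2882.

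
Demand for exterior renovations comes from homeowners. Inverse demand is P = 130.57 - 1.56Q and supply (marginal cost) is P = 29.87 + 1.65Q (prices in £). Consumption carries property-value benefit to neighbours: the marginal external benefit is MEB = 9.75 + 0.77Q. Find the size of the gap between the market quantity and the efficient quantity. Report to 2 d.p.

13.90 units

Market equilibrium (private): 29.87 + 1.65Q = 130.57 - 1.56Q → Q_m = 31.3707.
Social marginal benefit = demand + MEB = 140.32 - 0.79Q.
Set SMB = MC: 140.32 - 0.79Q = 29.87 + 1.65Q → Q* = 45.2664.
Gap = |31.3707 − 45.2664| = 13.8957.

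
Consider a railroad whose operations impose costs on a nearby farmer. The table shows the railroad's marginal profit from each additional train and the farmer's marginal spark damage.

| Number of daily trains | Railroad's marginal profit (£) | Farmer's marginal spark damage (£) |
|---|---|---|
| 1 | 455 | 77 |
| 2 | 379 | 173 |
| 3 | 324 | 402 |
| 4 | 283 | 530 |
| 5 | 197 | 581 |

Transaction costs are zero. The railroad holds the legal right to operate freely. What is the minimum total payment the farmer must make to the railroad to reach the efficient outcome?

£804

Left alone the railroad would choose level 5 (marginal profit stays positive).
Efficient level: k* = 2 (marginal profit ≥ marginal spark damage through 2).
The farmer must at least cover the railroad's forgone profit from cutting 5→2: 324 + 283 + 197 = 804.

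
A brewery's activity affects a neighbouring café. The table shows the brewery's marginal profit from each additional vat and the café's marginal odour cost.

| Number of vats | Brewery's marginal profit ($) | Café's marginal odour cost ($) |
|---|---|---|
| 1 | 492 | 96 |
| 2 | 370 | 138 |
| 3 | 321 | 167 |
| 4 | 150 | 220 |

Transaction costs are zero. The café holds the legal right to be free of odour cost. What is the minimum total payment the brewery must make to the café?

$401

Efficient level: marginal profit ≥ marginal odour cost through level 3, so k* = 3.
With the café holding the right, the brewery must at least compensate total damage at k*: 96 + 138 + 167 = 401.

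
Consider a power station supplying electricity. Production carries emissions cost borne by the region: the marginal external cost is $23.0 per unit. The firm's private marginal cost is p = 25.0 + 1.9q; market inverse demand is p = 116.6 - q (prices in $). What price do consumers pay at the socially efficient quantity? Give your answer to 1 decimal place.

P = $92.9

Social marginal cost = private MC + MEC = 48.0 + 1.9q.
Set SMC = demand: 48.0 + 1.9q = 116.6 - q → q* = 23.6552.
Consumer price on the demand curve at q*: 116.6 − 1.0×23.6552 = 92.9448.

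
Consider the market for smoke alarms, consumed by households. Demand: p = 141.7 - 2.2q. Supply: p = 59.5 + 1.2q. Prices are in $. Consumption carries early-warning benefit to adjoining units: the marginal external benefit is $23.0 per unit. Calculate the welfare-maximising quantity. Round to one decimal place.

q* = 30.9

Social marginal benefit = demand + MEB = 164.7 - 2.2q.
Set SMB = MC: 164.7 - 2.2q = 59.5 + 1.2q → q* = 30.9412.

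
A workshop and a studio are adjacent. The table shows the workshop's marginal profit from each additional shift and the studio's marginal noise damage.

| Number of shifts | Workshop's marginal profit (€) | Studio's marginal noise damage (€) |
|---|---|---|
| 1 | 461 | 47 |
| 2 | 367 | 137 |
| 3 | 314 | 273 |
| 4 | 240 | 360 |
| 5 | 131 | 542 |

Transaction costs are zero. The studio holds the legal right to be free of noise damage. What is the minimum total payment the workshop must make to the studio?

Efficient level: marginal profit ≥ marginal noise damage through level 3, so k* = 3.
With the studio holding the right, the workshop must at least compensate total damage at k*: 47 + 137 + 273 = 457.

€457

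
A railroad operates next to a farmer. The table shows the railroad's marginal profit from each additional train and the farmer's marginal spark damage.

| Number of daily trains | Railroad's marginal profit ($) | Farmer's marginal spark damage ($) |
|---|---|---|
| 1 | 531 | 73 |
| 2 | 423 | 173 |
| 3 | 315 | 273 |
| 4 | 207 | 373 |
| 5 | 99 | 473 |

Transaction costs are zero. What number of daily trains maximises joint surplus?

3

Bargaining reaches the level where marginal profit last exceeds marginal spark damage.
That holds through level 3 (315 ≥ 273) but not at 4 (207 < 373).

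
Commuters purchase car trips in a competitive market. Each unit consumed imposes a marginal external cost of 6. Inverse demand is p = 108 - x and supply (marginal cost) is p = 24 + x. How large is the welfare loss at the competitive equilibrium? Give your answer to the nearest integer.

DWL = 9

Market equilibrium (private): 24 + x = 108 - x → x_m = 42.0000.
Social marginal benefit = demand − MEC = 102 - x.
Set SMB = MC: 102 - x = 24 + x → x* = 39.0000.
The loss is the area between SMB and MC from x* to x_m; with linear curves that's a triangle of height MEC(x_m).
DWL = ½ × 3.0000 × 6.0000 = 9.0000.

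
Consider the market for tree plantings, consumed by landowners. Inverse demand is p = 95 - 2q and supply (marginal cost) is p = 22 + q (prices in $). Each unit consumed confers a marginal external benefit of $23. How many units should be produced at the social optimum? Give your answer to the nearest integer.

q* = 32

Social marginal benefit = demand + MEB = 118 - 2q.
Set SMB = MC: 118 - 2q = 22 + q → q* = 32.0000.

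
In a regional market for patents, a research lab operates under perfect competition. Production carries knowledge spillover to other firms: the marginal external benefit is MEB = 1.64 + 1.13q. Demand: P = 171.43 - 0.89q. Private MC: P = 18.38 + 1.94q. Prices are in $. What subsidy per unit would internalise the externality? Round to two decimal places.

Social marginal cost = private MC − MEB = 16.74 + 0.81q.
Set SMC = demand: 16.74 + 0.81q = 171.43 - 0.89q → q* = 90.9941.
The Pigouvian subsidy equals MEB at q*: 1.64 + 1.13×90.9941 = 104.4633.

subsidy = $104.46 per unit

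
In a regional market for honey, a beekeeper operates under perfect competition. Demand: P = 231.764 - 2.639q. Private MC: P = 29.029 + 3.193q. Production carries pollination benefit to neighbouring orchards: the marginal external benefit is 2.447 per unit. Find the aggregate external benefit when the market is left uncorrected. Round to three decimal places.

85.064

Market equilibrium (private): 29.029 + 3.193q = 231.764 - 2.639q → q_m = 34.7625.
Total external benefit = MEB × q_m = 2.447 × 34.7625 = 85.0638.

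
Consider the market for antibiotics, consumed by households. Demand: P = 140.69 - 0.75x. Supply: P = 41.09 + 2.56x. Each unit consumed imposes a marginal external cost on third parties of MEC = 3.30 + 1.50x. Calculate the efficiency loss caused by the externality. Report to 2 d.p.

Market equilibrium (private): 41.09 + 2.56x = 140.69 - 0.75x → x_m = 30.0906.
Social marginal benefit = demand − MEC = 137.39 - 2.25x.
Set SMB = MC: 137.39 - 2.25x = 41.09 + 2.56x → x* = 20.0208.
Between x* and x_m the wedge MC − SMB runs linearly from 0 to MEC(x_m), so the loss is a triangle.
DWL = ½ × 10.0698 × 48.4360 = 243.8704.

DWL = 243.87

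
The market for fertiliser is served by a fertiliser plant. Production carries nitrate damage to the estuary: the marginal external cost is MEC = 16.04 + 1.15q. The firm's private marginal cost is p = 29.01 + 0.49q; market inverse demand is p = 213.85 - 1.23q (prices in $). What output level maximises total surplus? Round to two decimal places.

q* = 58.82

Social marginal cost = private MC + MEC = 45.05 + 1.64q.
Set SMC = demand: 45.05 + 1.64q = 213.85 - 1.23q → q* = 58.8153.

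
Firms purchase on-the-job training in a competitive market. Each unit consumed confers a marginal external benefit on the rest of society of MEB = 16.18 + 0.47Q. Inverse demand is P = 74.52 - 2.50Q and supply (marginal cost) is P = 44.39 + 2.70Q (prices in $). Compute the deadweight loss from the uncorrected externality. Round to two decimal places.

DWL = $37.77

Market equilibrium (private): 44.39 + 2.70Q = 74.52 - 2.50Q → Q_m = 5.7942.
Social marginal benefit = demand + MEB = 90.70 - 2.03Q.
Set SMB = MC: 90.70 - 2.03Q = 44.39 + 2.70Q → Q* = 9.7907.
Height of the DWL triangle at Q_m is SMB(Q_m) − MC(Q_m) = MEB(Q_m) = 18.9033.
DWL = ½ × 3.9965 × 18.9033 = 37.7735.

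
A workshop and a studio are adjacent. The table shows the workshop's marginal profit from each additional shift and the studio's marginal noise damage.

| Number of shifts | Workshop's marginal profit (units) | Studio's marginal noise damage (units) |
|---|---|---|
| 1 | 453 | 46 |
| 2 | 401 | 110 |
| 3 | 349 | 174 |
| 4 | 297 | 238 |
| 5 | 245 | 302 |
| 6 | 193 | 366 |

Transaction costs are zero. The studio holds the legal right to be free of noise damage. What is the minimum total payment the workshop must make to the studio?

568

Efficient level: marginal profit ≥ marginal noise damage through level 4, so k* = 4.
With the studio holding the right, the workshop must at least compensate total damage at k*: 46 + 110 + 174 + 238 = 568.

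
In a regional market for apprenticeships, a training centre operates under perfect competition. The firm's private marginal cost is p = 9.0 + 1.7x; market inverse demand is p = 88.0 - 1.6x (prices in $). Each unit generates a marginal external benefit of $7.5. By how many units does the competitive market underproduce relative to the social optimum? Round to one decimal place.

Market equilibrium (private): 9.0 + 1.7x = 88.0 - 1.6x → x_m = 23.9394.
Social marginal cost = private MC − MEB = 1.5 + 1.7x.
Set SMC = demand: 1.5 + 1.7x = 88.0 - 1.6x → x* = 26.2121.
Gap = |23.9394 − 26.2121| = 2.2727.

2.3 units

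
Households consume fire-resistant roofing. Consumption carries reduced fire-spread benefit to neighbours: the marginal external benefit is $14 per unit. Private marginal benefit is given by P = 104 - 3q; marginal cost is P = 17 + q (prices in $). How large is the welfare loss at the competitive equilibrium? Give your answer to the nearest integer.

Market equilibrium (private): 17 + q = 104 - 3q → q_m = 21.7500.
Social marginal benefit = demand + MEB = 118 - 3q.
Set SMB = MC: 118 - 3q = 17 + q → q* = 25.2500.
Height of the DWL triangle at q_m is SMB(q_m) − MC(q_m) = MEB(q_m) = 14.0000.
DWL = ½ × 3.5000 × 14.0000 = 24.5000.

DWL = $25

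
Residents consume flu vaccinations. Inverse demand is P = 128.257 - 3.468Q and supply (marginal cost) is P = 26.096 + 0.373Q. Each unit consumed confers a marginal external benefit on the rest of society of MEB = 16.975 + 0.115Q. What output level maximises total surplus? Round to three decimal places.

Q* = 31.974

Social marginal benefit = demand + MEB = 145.232 - 3.353Q.
Set SMB = MC: 145.232 - 3.353Q = 26.096 + 0.373Q → Q* = 31.9742.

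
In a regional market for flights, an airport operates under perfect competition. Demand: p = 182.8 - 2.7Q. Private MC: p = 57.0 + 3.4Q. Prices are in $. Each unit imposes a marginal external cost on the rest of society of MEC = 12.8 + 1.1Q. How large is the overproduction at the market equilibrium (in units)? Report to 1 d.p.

Market equilibrium (private): 57.0 + 3.4Q = 182.8 - 2.7Q → Q_m = 20.6230.
Social marginal cost = private MC + MEC = 69.8 + 4.5Q.
Set SMC = demand: 69.8 + 4.5Q = 182.8 - 2.7Q → Q* = 15.6944.
Gap = |20.6230 − 15.6944| = 4.9286.

4.9 units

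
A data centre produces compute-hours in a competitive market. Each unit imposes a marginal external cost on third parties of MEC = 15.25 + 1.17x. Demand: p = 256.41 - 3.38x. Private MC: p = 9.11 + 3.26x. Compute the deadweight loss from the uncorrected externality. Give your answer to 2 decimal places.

Market equilibrium (private): 9.11 + 3.26x = 256.41 - 3.38x → x_m = 37.2440.
Social marginal cost = private MC + MEC = 24.36 + 4.43x.
Set SMC = demand: 24.36 + 4.43x = 256.41 - 3.38x → x* = 29.7119.
Height of the DWL triangle at x_m is SMC(x_m) − demand(x_m) = MEC(x_m) = 58.8255.
DWL = ½ × 7.5321 × 58.8255 = 221.5398.

DWL = 221.54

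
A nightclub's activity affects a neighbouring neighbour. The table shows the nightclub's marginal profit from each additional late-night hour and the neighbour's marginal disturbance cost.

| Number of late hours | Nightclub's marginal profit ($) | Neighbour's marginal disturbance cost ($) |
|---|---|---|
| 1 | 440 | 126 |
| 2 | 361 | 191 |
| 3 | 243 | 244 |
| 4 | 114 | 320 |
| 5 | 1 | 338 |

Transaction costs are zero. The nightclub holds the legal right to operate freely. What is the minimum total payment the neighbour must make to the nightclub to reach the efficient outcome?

Left alone the nightclub would choose level 5 (marginal profit stays positive).
Efficient level: k* = 2 (marginal profit ≥ marginal disturbance cost through 2).
The neighbour must at least cover the nightclub's forgone profit from cutting 5→2: 243 + 114 + 1 = 358.

$358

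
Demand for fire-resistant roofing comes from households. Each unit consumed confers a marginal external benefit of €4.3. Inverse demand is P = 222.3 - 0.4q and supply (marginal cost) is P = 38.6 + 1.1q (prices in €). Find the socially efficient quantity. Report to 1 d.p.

Social marginal benefit = demand + MEB = 226.6 - 0.4q.
Set SMB = MC: 226.6 - 0.4q = 38.6 + 1.1q → q* = 125.3333.

q* = 125.3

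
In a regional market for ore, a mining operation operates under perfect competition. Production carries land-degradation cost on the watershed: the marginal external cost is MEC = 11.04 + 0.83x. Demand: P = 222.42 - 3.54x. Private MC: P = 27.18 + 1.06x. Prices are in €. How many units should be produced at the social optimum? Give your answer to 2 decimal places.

x* = 33.92

Social marginal cost = private MC + MEC = 38.22 + 1.89x.
Set SMC = demand: 38.22 + 1.89x = 222.42 - 3.54x → x* = 33.9227.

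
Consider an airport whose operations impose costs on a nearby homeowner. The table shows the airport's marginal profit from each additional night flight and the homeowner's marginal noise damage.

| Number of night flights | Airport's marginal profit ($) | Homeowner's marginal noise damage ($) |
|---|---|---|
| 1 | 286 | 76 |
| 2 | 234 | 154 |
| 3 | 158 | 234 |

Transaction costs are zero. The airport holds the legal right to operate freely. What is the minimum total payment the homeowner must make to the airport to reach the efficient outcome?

Left alone the airport would choose level 3 (marginal profit stays positive).
Efficient level: k* = 2 (marginal profit ≥ marginal noise damage through 2).
The homeowner must at least cover the airport's forgone profit from cutting 3→2: 158 = 158.

$158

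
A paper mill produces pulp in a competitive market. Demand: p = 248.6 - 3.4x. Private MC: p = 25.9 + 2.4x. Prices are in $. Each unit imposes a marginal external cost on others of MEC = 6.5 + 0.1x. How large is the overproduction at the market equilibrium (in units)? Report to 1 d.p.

1.8 units

Market equilibrium (private): 25.9 + 2.4x = 248.6 - 3.4x → x_m = 38.3966.
Social marginal cost = private MC + MEC = 32.4 + 2.5x.
Set SMC = demand: 32.4 + 2.5x = 248.6 - 3.4x → x* = 36.6441.
Gap = |38.3966 − 36.6441| = 1.7525.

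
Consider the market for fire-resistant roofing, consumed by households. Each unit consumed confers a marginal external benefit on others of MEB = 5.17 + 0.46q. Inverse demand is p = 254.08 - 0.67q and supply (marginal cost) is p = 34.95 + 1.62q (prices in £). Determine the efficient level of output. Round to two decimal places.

q* = 122.57

Social marginal benefit = demand + MEB = 259.25 - 0.21q.
Set SMB = MC: 259.25 - 0.21q = 34.95 + 1.62q → q* = 122.5683.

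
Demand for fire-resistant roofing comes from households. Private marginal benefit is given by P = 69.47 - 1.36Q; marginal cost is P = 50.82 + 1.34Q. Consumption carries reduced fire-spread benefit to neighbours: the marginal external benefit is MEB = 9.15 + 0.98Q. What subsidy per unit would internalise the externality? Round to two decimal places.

subsidy = 24.99 per unit

Social marginal benefit = demand + MEB = 78.62 - 0.38Q.
Set SMB = MC: 78.62 - 0.38Q = 50.82 + 1.34Q → Q* = 16.1628.
The Pigouvian subsidy equals MEB at Q*: 9.15 + 0.98×16.1628 = 24.9895.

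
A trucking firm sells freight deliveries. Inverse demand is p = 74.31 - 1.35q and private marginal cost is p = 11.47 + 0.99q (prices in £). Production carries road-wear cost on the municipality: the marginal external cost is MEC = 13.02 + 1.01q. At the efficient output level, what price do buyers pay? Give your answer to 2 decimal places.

P = £54.23

Social marginal cost = private MC + MEC = 24.49 + 2.00q.
Set SMC = demand: 24.49 + 2.00q = 74.31 - 1.35q → q* = 14.8716.
Consumer price on the demand curve at q*: 74.31 − 1.35×14.8716 = 54.2333.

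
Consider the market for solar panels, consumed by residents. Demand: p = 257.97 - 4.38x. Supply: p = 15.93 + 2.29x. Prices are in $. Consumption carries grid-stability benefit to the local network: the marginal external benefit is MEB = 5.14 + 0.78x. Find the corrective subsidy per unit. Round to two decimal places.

Social marginal benefit = demand + MEB = 263.11 - 3.60x.
Set SMB = MC: 263.11 - 3.60x = 15.93 + 2.29x → x* = 41.9660.
The Pigouvian subsidy equals MEB at x*: 5.14 + 0.78×41.9660 = 37.8735.

subsidy = $37.87 per unit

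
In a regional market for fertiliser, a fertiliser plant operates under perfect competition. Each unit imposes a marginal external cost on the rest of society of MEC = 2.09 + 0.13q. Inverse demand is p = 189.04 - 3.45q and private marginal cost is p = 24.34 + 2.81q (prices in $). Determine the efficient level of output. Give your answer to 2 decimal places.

Social marginal cost = private MC + MEC = 26.43 + 2.94q.
Set SMC = demand: 26.43 + 2.94q = 189.04 - 3.45q → q* = 25.4476.

q* = 25.45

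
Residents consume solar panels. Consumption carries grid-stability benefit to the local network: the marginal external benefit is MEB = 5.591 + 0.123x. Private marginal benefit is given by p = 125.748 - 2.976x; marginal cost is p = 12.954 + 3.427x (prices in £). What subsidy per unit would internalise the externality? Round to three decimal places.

subsidy = £7.910 per unit

Social marginal benefit = demand + MEB = 131.339 - 2.853x.
Set SMB = MC: 131.339 - 2.853x = 12.954 + 3.427x → x* = 18.8511.
The Pigouvian subsidy equals MEB at x*: 5.591 + 0.123×18.8511 = 7.9097.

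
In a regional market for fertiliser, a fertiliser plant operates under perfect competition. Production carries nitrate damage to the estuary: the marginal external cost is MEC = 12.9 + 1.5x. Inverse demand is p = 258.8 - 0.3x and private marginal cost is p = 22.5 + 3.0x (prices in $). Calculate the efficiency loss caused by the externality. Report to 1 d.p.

Market equilibrium (private): 22.5 + 3.0x = 258.8 - 0.3x → x_m = 71.6061.
Social marginal cost = private MC + MEC = 35.4 + 4.5x.
Set SMC = demand: 35.4 + 4.5x = 258.8 - 0.3x → x* = 46.5417.
The welfare-loss triangle has base |x_m − x*| and height MEC(x_m) (the vertical gap between SMC and demand is zero at x* and MEC at x_m).
DWL = ½ × 25.0644 × 120.3091 = 1507.7377.

DWL = $1507.7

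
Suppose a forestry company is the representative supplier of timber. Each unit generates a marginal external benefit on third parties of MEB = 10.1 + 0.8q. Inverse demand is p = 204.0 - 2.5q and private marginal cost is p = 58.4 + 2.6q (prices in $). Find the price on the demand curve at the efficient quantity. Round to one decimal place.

P = $113.5

Social marginal cost = private MC − MEB = 48.3 + 1.8q.
Set SMC = demand: 48.3 + 1.8q = 204.0 - 2.5q → q* = 36.2093.
Consumer price on the demand curve at q*: 204.0 − 2.5×36.2093 = 113.4768.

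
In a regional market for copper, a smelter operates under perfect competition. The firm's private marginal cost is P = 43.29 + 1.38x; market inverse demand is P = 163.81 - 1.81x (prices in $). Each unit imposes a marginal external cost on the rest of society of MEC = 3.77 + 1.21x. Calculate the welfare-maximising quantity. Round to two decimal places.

Social marginal cost = private MC + MEC = 47.06 + 2.59x.
Set SMC = demand: 47.06 + 2.59x = 163.81 - 1.81x → x* = 26.5341.

x* = 26.53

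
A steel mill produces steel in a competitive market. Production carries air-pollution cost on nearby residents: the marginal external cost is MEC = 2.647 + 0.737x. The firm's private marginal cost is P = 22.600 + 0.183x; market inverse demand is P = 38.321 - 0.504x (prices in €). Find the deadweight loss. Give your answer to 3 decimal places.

Market equilibrium (private): 22.600 + 0.183x = 38.321 - 0.504x → x_m = 22.8836.
Social marginal cost = private MC + MEC = 25.247 + 0.920x.
Set SMC = demand: 25.247 + 0.920x = 38.321 - 0.504x → x* = 9.1812.
The welfare-loss triangle has base |x_m − x*| and height MEC(x_m) (the vertical gap between SMC and demand is zero at x* and MEC at x_m).
DWL = ½ × 13.7024 × 19.5122 = 133.6820.

DWL = €133.682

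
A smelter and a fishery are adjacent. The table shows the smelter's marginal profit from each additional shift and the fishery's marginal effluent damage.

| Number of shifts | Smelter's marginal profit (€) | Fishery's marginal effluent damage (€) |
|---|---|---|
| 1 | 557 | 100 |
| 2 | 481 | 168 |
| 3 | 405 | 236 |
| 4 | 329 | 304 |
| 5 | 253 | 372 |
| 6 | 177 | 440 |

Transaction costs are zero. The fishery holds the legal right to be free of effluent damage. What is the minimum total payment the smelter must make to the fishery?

Efficient level: marginal profit ≥ marginal effluent damage through level 4, so k* = 4.
With the fishery holding the right, the smelter must at least compensate total damage at k*: 100 + 168 + 236 + 304 = 808.

€808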